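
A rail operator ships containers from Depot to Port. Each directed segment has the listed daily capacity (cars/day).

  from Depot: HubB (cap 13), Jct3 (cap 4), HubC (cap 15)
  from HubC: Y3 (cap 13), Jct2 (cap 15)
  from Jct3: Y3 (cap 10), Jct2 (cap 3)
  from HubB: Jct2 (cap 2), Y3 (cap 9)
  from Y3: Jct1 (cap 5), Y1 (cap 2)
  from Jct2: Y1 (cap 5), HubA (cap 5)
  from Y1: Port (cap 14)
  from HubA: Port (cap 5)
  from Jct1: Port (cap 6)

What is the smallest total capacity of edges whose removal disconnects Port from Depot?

17

Augment Depot→HubC→Y3→Y1→Port: bottleneck 2, flow now 2.
Augment Depot→HubC→Y3→Jct1→Port: bottleneck 5, flow now 7.
Augment Depot→HubC→Jct2→Y1→Port: bottleneck 5, flow now 12.
Augment Depot→HubC→Jct2→HubA→Port: bottleneck 3, flow now 15.
Augment Depot→Jct3→Jct2→HubA→Port: bottleneck 2, flow now 17.
No augmenting path remains; maximum flow = 17.
By max-flow min-cut, the minimum cut capacity equals the max flow.
In the residual graph, reachable from Depot: {Depot, HubC, Jct3, HubB, Y3, Jct2}.
Min-cut edges: Y3→Y1 (2), Y3→Jct1 (5), Jct2→Y1 (5), Jct2→HubA (5); capacity 2 + 5 + 5 + 5 = 17.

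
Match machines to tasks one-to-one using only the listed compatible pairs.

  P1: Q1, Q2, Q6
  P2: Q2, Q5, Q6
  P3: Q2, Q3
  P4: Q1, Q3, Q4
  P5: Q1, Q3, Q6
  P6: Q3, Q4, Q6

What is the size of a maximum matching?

6

Unit-capacity flow: source→left, listed edges, right→sink; max matching = max flow.
Augmenting path P1→Q1 (+1); matched 1.
Augmenting path P2→Q2 (+1); matched 2.
Augmenting path P3→Q3 (+1); matched 3.
Augmenting path P4→Q4 (+1); matched 4.
Augmenting path P5→Q6 (+1); matched 5.
Augmenting path P6→Q3→P3→Q2→P2→Q5 (+1); matched 6.
No augmenting path remains; maximum matching = 6.
König certificate: {P1, P2, P3, P4, P5, P6} is a vertex cover of size 6 (every listed pair touches it), so no matching can be larger.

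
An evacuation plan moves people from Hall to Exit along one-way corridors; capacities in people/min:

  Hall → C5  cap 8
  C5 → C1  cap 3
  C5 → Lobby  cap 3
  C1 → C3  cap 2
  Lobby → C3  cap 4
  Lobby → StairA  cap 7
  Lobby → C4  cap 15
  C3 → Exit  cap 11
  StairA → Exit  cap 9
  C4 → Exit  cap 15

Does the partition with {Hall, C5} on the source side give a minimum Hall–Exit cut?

No — its capacity is 6, but the minimum cut has capacity 5.

Given cut capacity: 3 + 3 = 6.
Augment Hall→C5→C1→C3→Exit: bottleneck 2, flow now 2.
Augment Hall→C5→Lobby→C3→Exit: bottleneck 3, flow now 5.
No augmenting path remains; maximum flow = 5.
In the residual graph, reachable from Hall: {Hall, C5, C1}.
Min-cut edges: C5→Lobby (3), C1→C3 (2); capacity 3 + 2 = 5.
Cut capacity 6 exceeds the max flow 5, so it is not minimum.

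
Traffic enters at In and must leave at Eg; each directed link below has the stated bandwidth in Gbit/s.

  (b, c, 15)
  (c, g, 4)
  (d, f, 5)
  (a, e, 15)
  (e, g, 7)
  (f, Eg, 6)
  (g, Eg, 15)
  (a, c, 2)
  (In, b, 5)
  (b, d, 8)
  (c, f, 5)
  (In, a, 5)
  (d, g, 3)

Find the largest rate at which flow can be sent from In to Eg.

Augment In→a→c→f→Eg: bottleneck 2, flow now 2.
Augment In→a→e→g→Eg: bottleneck 3, flow now 5.
Augment In→b→c→f→Eg: bottleneck 3, flow now 8.
Augment In→b→c→g→Eg: bottleneck 2, flow now 10.
No augmenting path remains; maximum flow = 10.
In the residual graph, reachable from In: {In}.
Min-cut edges: In→a (5), In→b (5); capacity 5 + 5 = 10.
This cut is saturated, so no flow can exceed 10.

10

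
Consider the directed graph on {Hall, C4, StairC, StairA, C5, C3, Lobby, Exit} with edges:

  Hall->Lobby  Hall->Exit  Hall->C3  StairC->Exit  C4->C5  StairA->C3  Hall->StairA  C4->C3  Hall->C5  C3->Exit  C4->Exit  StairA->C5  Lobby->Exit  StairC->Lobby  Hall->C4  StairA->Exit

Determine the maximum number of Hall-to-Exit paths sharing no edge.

5

Assign every edge capacity 1; by Menger, the answer equals the max flow.
Path Hall→Exit (+1); total 1.
Path Hall→C4→Exit (+1); total 2.
Path Hall→StairA→Exit (+1); total 3.
Path Hall→C3→Exit (+1); total 4.
Path Hall→Lobby→Exit (+1); total 5.
No residual Hall→Exit path; max flow = 5.
Certifying cut of size 5: {Hall→C3, Hall→C4, Hall→Exit, Hall→Lobby, Hall→StairA}.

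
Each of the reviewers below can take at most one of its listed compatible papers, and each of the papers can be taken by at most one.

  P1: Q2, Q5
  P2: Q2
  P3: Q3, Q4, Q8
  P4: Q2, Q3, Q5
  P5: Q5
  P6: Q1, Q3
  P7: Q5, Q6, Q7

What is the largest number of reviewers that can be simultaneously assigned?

6

Unit-capacity flow: source→left, listed edges, right→sink; max matching = max flow.
Augmenting path P1→Q2 (+1); matched 1.
Augmenting path P3→Q3 (+1); matched 2.
Augmenting path P4→Q5 (+1); matched 3.
Augmenting path P6→Q1 (+1); matched 4.
Augmenting path P7→Q6 (+1); matched 5.
Augmenting path P5→Q5→P4→Q3→P3→Q4 (+1); matched 6.
No augmenting path remains; maximum matching = 6.
König certificate: {P3, P4, P6, P7, Q2, Q5} is a vertex cover of size 6 (every listed pair touches it), so no matching can be larger.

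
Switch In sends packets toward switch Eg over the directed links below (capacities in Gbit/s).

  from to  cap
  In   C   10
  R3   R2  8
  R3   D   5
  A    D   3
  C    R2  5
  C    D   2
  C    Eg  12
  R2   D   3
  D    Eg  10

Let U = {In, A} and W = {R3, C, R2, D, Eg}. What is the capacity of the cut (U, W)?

13

Edges leaving {In, A}: In→C (10), A→D (3).
Cut capacity = 10 + 3 = 13.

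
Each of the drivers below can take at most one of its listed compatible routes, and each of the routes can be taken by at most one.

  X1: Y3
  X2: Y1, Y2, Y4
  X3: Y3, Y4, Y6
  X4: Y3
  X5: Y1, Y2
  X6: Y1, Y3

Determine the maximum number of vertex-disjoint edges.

Unit-capacity flow: source→left, listed edges, right→sink; max matching = max flow.
Augmenting path X1→Y3 (+1); matched 1.
Augmenting path X2→Y1 (+1); matched 2.
Augmenting path X3→Y4 (+1); matched 3.
Augmenting path X5→Y2 (+1); matched 4.
Augmenting path X6→Y1→X2→Y4→X3→Y6 (+1); matched 5.
No augmenting path remains; maximum matching = 5.
König certificate: {X2, X3, X5, X6, Y3} is a vertex cover of size 5 (every listed pair touches it), so no matching can be larger.

5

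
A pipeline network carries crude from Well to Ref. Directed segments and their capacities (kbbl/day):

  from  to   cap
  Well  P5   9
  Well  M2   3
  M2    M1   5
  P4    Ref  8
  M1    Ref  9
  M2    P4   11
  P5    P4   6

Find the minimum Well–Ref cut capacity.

Augment Well→M2→P4→Ref: bottleneck 3, flow now 3.
Augment Well→P5→P4→Ref: bottleneck 5, flow now 8.
Augment Well→P5→P4→M2→M1→Ref: bottleneck 1, flow now 9. (uses reverse residual edge)
No augmenting path remains; maximum flow = 9.
By max-flow min-cut, the minimum cut capacity equals the max flow.
In the residual graph, reachable from Well: {Well, P5}.
Min-cut edges: Well→M2 (3), P5→P4 (6); capacity 3 + 6 = 9.

9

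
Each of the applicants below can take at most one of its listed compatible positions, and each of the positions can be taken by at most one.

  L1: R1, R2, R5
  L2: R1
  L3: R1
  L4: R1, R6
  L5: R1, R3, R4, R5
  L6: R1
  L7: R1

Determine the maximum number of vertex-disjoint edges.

Unit-capacity flow: source→left, listed edges, right→sink; max matching = max flow.
Augmenting path L1→R1 (+1); matched 1.
Augmenting path L4→R6 (+1); matched 2.
Augmenting path L5→R3 (+1); matched 3.
Augmenting path L2→R1→L1→R2 (+1); matched 4.
No augmenting path remains; maximum matching = 4.
König certificate: {L1, L4, L5, R1} is a vertex cover of size 4 (every listed pair touches it), so no matching can be larger.

4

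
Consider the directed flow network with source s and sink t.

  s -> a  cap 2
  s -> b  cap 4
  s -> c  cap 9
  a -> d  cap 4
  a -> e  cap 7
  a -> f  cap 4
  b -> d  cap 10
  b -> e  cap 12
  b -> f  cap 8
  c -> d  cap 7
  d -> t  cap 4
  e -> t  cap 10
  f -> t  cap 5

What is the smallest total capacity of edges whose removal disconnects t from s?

Augment s→a→d→t: bottleneck 2, flow now 2.
Augment s→b→d→t: bottleneck 2, flow now 4.
Augment s→b→e→t: bottleneck 2, flow now 6.
Augment s→c→d→a→e→t: bottleneck 2, flow now 8. (uses reverse residual edge)
Augment s→c→d→b→e→t: bottleneck 2, flow now 10. (uses reverse residual edge)
No augmenting path remains; maximum flow = 10.
By max-flow min-cut, the minimum cut capacity equals the max flow.
In the residual graph, reachable from s: {s, c, d}.
Min-cut edges: s→a (2), s→b (4), d→t (4); capacity 2 + 4 + 4 = 10.

10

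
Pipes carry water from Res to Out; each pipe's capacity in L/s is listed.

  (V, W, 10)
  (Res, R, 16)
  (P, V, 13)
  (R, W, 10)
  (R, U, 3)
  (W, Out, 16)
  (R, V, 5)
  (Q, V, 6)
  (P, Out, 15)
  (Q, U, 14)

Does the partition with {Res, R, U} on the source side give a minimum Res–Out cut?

Yes — it is a minimum cut (capacity 15).

Given cut capacity: 5 + 10 = 15.
Augment Res→R→W→Out: bottleneck 10, flow now 10.
Augment Res→R→V→W→Out: bottleneck 5, flow now 15.
No augmenting path remains; maximum flow = 15.
Cut capacity 15 equals the max flow, so it is a minimum cut.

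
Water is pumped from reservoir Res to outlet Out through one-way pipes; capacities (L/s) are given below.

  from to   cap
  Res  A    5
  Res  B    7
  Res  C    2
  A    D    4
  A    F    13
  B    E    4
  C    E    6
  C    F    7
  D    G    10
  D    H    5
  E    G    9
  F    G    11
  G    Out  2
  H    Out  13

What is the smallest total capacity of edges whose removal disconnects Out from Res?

Augment Res→A→D→G→Out: bottleneck 2, flow now 2.
Augment Res→A→D→H→Out: bottleneck 2, flow now 4.
Augment Res→A→F→G→D→H→Out: bottleneck 1, flow now 5. (uses reverse residual edge)
Augment Res→B→E→G→D→H→Out: bottleneck 1, flow now 6. (uses reverse residual edge)
No augmenting path remains; maximum flow = 6.
By max-flow min-cut, the minimum cut capacity equals the max flow.
In the residual graph, reachable from Res: {Res, A, B, C, E, F, G}.
Min-cut edges: A→D (4), G→Out (2); capacity 4 + 2 = 6.

6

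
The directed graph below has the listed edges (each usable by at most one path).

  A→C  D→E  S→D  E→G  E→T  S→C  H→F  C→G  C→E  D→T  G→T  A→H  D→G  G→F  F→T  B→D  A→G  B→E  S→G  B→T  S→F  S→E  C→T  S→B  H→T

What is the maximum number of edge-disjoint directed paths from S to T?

Assign every edge capacity 1; by Menger, the answer equals the max flow.
Path S→B→T (+1); total 1.
Path S→C→T (+1); total 2.
Path S→D→T (+1); total 3.
Path S→E→T (+1); total 4.
Path S→F→T (+1); total 5.
Path S→G→T (+1); total 6.
No residual S→T path; max flow = 6.
Certifying cut of size 6: {S→B, S→C, S→D, S→E, S→F, S→G}.

6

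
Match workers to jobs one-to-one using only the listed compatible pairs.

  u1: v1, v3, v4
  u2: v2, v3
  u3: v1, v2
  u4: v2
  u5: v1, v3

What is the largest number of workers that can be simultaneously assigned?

Unit-capacity flow: source→left, listed edges, right→sink; max matching = max flow.
Augmenting path u1→v1 (+1); matched 1.
Augmenting path u2→v2 (+1); matched 2.
Augmenting path u5→v3 (+1); matched 3.
Augmenting path u3→v1→u1→v4 (+1); matched 4.
No augmenting path remains; maximum matching = 4.
König certificate: {u1, v1, v2, v3} is a vertex cover of size 4 (every listed pair touches it), so no matching can be larger.

4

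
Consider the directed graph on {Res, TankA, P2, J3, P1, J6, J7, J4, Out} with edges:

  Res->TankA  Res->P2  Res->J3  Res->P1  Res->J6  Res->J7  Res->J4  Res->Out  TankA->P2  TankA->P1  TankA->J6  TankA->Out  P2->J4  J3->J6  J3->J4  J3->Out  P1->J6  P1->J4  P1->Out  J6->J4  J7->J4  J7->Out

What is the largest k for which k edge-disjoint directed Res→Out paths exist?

5

Assign every edge capacity 1; by Menger, the answer equals the max flow.
Path Res→Out (+1); total 1.
Path Res→TankA→Out (+1); total 2.
Path Res→J3→Out (+1); total 3.
Path Res→P1→Out (+1); total 4.
Path Res→J7→Out (+1); total 5.
No residual Res→Out path; max flow = 5.
Certifying cut of size 5: {Res→J3, Res→J7, Res→Out, Res→P1, Res→TankA}.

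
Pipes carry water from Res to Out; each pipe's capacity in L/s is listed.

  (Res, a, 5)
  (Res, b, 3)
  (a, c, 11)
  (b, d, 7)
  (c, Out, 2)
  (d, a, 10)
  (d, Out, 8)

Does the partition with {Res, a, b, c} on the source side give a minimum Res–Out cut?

No — its capacity is 9, but the minimum cut has capacity 5.

Given cut capacity: 7 + 2 = 9.
Augment Res→a→c→Out: bottleneck 2, flow now 2.
Augment Res→b→d→Out: bottleneck 3, flow now 5.
No augmenting path remains; maximum flow = 5.
In the residual graph, reachable from Res: {Res, a, c}.
Min-cut edges: Res→b (3), c→Out (2); capacity 3 + 2 = 5.
Cut capacity 9 exceeds the max flow 5, so it is not minimum.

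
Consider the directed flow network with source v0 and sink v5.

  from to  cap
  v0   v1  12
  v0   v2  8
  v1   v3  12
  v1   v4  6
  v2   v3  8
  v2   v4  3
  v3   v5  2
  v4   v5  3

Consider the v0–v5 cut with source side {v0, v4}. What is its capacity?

23

Edges leaving {v0, v4}: v0→v1 (12), v0→v2 (8), v4→v5 (3).
Cut capacity = 12 + 8 + 3 = 23.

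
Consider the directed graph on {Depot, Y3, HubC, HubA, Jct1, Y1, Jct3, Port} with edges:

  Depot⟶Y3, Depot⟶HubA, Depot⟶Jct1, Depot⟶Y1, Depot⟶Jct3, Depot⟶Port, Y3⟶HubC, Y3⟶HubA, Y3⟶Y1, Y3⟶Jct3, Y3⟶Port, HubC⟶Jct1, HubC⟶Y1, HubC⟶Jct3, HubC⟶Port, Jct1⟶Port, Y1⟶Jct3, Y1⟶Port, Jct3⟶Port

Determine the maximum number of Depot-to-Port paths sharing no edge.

5

Assign every edge capacity 1; by Menger, the answer equals the max flow.
Path Depot→Port (+1); total 1.
Path Depot→Y3→Port (+1); total 2.
Path Depot→Jct1→Port (+1); total 3.
Path Depot→Y1→Port (+1); total 4.
Path Depot→Jct3→Port (+1); total 5.
No residual Depot→Port path; max flow = 5.
Certifying cut of size 5: {Depot→Jct1, Depot→Jct3, Depot→Port, Depot→Y1, Depot→Y3}.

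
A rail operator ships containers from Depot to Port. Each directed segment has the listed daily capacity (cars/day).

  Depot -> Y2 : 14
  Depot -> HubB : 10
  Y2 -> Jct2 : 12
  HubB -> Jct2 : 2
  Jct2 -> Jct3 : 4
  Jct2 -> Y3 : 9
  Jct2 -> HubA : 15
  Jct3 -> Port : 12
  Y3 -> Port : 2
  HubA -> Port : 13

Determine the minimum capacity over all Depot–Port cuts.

14

Augment Depot→Y2→Jct2→Jct3→Port: bottleneck 4, flow now 4.
Augment Depot→Y2→Jct2→Y3→Port: bottleneck 2, flow now 6.
Augment Depot→Y2→Jct2→HubA→Port: bottleneck 6, flow now 12.
Augment Depot→HubB→Jct2→HubA→Port: bottleneck 2, flow now 14.
No augmenting path remains; maximum flow = 14.
By max-flow min-cut, the minimum cut capacity equals the max flow.
In the residual graph, reachable from Depot: {Depot, Y2, HubB}.
Min-cut edges: Y2→Jct2 (12), HubB→Jct2 (2); capacity 12 + 2 = 14.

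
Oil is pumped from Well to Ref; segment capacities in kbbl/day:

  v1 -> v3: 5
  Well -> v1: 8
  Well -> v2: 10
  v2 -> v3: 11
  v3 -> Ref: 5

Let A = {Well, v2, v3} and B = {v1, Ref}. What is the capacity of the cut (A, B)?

13

Edges leaving {Well, v2, v3}: Well→v1 (8), v3→Ref (5).
Cut capacity = 8 + 5 = 13.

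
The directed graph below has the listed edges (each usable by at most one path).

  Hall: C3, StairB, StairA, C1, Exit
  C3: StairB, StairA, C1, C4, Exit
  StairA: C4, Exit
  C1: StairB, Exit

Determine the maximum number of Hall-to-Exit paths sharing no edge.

4

Assign every edge capacity 1; by Menger, the answer equals the max flow.
Path Hall→Exit (+1); total 1.
Path Hall→C3→Exit (+1); total 2.
Path Hall→StairA→Exit (+1); total 3.
Path Hall→C1→Exit (+1); total 4.
No residual Hall→Exit path; max flow = 4.
Certifying cut of size 4: {Hall→C1, Hall→C3, Hall→Exit, Hall→StairA}.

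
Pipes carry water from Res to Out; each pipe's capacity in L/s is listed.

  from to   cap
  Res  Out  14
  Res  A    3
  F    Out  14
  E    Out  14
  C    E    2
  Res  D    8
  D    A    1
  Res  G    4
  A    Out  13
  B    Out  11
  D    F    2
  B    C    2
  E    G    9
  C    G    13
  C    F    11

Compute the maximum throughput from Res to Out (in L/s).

Augment Res→Out: bottleneck 14, flow now 14.
Augment Res→A→Out: bottleneck 3, flow now 17.
Augment Res→D→A→Out: bottleneck 1, flow now 18.
Augment Res→D→F→Out: bottleneck 2, flow now 20.
No augmenting path remains; maximum flow = 20.
In the residual graph, reachable from Res: {Res, D, G}.
Min-cut edges: Res→A (3), Res→Out (14), D→A (1), D→F (2); capacity 3 + 14 + 1 + 2 = 20.
This cut is saturated, so no flow can exceed 20.

20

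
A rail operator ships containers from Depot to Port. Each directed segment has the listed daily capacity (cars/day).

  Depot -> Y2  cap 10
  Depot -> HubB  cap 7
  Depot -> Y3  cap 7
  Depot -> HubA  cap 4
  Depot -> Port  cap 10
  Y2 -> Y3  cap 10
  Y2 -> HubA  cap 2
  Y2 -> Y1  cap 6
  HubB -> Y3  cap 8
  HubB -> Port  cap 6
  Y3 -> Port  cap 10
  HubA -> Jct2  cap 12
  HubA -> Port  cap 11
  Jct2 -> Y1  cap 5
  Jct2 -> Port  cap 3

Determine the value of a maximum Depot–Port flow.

32

Augment Depot→Port: bottleneck 10, flow now 10.
Augment Depot→HubB→Port: bottleneck 6, flow now 16.
Augment Depot→Y3→Port: bottleneck 7, flow now 23.
Augment Depot→HubA→Port: bottleneck 4, flow now 27.
Augment Depot→Y2→Y3→Port: bottleneck 3, flow now 30.
Augment Depot→Y2→HubA→Port: bottleneck 2, flow now 32.
No augmenting path remains; maximum flow = 32.
In the residual graph, reachable from Depot: {Depot, Y2, HubB, Y3, Y1}.
Min-cut edges: Depot→HubA (4), Depot→Port (10), Y2→HubA (2), HubB→Port (6), Y3→Port (10); capacity 4 + 10 + 2 + 6 + 10 = 32.
This cut is saturated, so no flow can exceed 32.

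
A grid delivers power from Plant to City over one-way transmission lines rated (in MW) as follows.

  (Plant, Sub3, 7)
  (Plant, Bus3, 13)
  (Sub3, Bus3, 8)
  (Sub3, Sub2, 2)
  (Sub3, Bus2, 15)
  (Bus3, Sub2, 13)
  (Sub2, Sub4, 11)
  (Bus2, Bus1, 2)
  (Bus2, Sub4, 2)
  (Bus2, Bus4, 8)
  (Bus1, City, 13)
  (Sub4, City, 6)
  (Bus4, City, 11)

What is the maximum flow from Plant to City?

13

Augment Plant→Sub3→Sub2→Sub4→City: bottleneck 2, flow now 2.
Augment Plant→Sub3→Bus2→Bus1→City: bottleneck 2, flow now 4.
Augment Plant→Sub3→Bus2→Sub4→City: bottleneck 2, flow now 6.
Augment Plant→Sub3→Bus2→Bus4→City: bottleneck 1, flow now 7.
Augment Plant→Bus3→Sub2→Sub4→City: bottleneck 2, flow now 9.
Augment Plant→Bus3→Sub2→Sub3→Bus2→Bus4→City: bottleneck 2, flow now 11. (uses reverse residual edge)
Augment Plant→Bus3→Sub2→Sub4→Bus2→Bus4→City: bottleneck 2, flow now 13. (uses reverse residual edge)
No augmenting path remains; maximum flow = 13.
In the residual graph, reachable from Plant: {Plant, Bus3, Sub2, Sub4}.
Min-cut edges: Plant→Sub3 (7), Sub4→City (6); capacity 7 + 6 = 13.
This cut is saturated, so no flow can exceed 13.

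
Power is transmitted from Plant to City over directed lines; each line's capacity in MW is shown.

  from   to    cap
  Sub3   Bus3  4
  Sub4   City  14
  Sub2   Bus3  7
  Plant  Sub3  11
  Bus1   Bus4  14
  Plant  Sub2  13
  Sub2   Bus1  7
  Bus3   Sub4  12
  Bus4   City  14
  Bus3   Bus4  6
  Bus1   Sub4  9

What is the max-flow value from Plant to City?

Augment Plant→Sub3→Bus3→Bus4→City: bottleneck 4, flow now 4.
Augment Plant→Sub2→Bus1→Bus4→City: bottleneck 7, flow now 11.
Augment Plant→Sub2→Bus3→Bus4→City: bottleneck 2, flow now 13.
Augment Plant→Sub2→Bus3→Sub4→City: bottleneck 4, flow now 17.
No augmenting path remains; maximum flow = 17.
In the residual graph, reachable from Plant: {Plant, Sub3}.
Min-cut edges: Plant→Sub2 (13), Sub3→Bus3 (4); capacity 13 + 4 = 17.
This cut is saturated, so no flow can exceed 17.

17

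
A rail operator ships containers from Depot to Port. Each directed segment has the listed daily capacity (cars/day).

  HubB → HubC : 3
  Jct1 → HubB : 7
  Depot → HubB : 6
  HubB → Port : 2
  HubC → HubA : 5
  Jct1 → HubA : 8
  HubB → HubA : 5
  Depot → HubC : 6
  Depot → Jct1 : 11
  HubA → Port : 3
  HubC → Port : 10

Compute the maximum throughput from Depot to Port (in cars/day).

Augment Depot→HubB→Port: bottleneck 2, flow now 2.
Augment Depot→HubC→Port: bottleneck 6, flow now 8.
Augment Depot→Jct1→HubA→Port: bottleneck 3, flow now 11.
Augment Depot→HubB→HubC→Port: bottleneck 3, flow now 14.
No augmenting path remains; maximum flow = 14.
In the residual graph, reachable from Depot: {Depot, Jct1, HubB, HubA}.
Min-cut edges: Depot→HubC (6), HubB→HubC (3), HubB→Port (2), HubA→Port (3); capacity 6 + 3 + 2 + 3 = 14.
This cut is saturated, so no flow can exceed 14.

14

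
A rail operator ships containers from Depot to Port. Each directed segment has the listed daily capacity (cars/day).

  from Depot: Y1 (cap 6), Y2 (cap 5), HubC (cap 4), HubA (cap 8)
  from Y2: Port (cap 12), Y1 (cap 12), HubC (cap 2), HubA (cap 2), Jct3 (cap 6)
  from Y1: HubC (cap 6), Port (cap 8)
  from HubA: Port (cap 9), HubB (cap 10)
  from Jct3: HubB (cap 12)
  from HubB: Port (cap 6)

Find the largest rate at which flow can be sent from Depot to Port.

19

Augment Depot→Y2→Port: bottleneck 5, flow now 5.
Augment Depot→Y1→Port: bottleneck 6, flow now 11.
Augment Depot→HubA→Port: bottleneck 8, flow now 19.
No augmenting path remains; maximum flow = 19.
In the residual graph, reachable from Depot: {Depot, HubC}.
Min-cut edges: Depot→Y2 (5), Depot→Y1 (6), Depot→HubA (8); capacity 5 + 6 + 8 = 19.
This cut is saturated, so no flow can exceed 19.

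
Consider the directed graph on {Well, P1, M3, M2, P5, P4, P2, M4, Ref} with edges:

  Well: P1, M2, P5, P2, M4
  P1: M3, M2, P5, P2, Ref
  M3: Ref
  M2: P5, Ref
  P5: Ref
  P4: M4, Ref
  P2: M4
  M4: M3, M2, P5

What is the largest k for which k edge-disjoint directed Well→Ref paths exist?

Assign every edge capacity 1; by Menger, the answer equals the max flow.
Path Well→P1→Ref (+1); total 1.
Path Well→M2→Ref (+1); total 2.
Path Well→P5→Ref (+1); total 3.
Path Well→M4→M3→Ref (+1); total 4.
No residual Well→Ref path; max flow = 4.
Certifying cut of size 4: {M2→Ref, M4→M3, P5→Ref, Well→P1}.

4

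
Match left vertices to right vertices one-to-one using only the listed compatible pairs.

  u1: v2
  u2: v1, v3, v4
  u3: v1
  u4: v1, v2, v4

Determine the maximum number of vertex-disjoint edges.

Unit-capacity flow: source→left, listed edges, right→sink; max matching = max flow.
Augmenting path u1→v2 (+1); matched 1.
Augmenting path u2→v1 (+1); matched 2.
Augmenting path u4→v4 (+1); matched 3.
Augmenting path u3→v1→u2→v3 (+1); matched 4.
No augmenting path remains; maximum matching = 4.
König certificate: {u1, u2, u3, u4} is a vertex cover of size 4 (every listed pair touches it), so no matching can be larger.

4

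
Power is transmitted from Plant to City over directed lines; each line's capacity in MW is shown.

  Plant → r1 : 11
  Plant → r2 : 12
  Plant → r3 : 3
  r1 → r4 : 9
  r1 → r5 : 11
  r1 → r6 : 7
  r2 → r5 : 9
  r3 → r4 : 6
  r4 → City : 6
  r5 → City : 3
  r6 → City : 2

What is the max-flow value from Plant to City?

Augment Plant→r1→r4→City: bottleneck 6, flow now 6.
Augment Plant→r1→r5→City: bottleneck 3, flow now 9.
Augment Plant→r1→r6→City: bottleneck 2, flow now 11.
No augmenting path remains; maximum flow = 11.
In the residual graph, reachable from Plant: {Plant, r1, r2, r3, r4, r5, r6}.
Min-cut edges: r4→City (6), r5→City (3), r6→City (2); capacity 6 + 3 + 2 = 11.
This cut is saturated, so no flow can exceed 11.

11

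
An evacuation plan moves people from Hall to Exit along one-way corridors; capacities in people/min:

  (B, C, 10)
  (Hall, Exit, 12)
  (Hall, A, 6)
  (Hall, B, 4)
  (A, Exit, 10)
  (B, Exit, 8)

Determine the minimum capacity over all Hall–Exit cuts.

22

Augment Hall→Exit: bottleneck 12, flow now 12.
Augment Hall→A→Exit: bottleneck 6, flow now 18.
Augment Hall→B→Exit: bottleneck 4, flow now 22.
No augmenting path remains; maximum flow = 22.
By max-flow min-cut, the minimum cut capacity equals the max flow.
In the residual graph, reachable from Hall: {Hall}.
Min-cut edges: Hall→A (6), Hall→B (4), Hall→Exit (12); capacity 6 + 4 + 12 = 22.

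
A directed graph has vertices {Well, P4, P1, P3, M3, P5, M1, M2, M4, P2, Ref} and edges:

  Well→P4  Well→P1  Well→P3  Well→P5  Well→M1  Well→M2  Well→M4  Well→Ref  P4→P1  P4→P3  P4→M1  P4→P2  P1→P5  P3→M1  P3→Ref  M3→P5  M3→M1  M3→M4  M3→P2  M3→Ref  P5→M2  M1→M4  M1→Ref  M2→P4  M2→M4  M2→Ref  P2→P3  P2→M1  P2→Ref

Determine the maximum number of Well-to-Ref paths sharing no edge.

Assign every edge capacity 1; by Menger, the answer equals the max flow.
Path Well→Ref (+1); total 1.
Path Well→P3→Ref (+1); total 2.
Path Well→M1→Ref (+1); total 3.
Path Well→M2→Ref (+1); total 4.
Path Well→P4→P2→Ref (+1); total 5.
No residual Well→Ref path; max flow = 5.
Certifying cut of size 5: {M1→Ref, M2→Ref, P3→Ref, P4→P2, Well→Ref}.

5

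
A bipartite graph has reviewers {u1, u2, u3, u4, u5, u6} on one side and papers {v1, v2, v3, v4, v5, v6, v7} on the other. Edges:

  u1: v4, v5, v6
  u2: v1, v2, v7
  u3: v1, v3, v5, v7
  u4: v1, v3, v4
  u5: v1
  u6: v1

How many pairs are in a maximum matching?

5

Unit-capacity flow: source→left, listed edges, right→sink; max matching = max flow.
Augmenting path u1→v4 (+1); matched 1.
Augmenting path u2→v1 (+1); matched 2.
Augmenting path u3→v3 (+1); matched 3.
Augmenting path u4→v1→u2→v2 (+1); matched 4.
Augmenting path u5→v1→u4→v3→u3→v5 (+1); matched 5.
No augmenting path remains; maximum matching = 5.
König certificate: {u1, u2, u3, u4, v1} is a vertex cover of size 5 (every listed pair touches it), so no matching can be larger.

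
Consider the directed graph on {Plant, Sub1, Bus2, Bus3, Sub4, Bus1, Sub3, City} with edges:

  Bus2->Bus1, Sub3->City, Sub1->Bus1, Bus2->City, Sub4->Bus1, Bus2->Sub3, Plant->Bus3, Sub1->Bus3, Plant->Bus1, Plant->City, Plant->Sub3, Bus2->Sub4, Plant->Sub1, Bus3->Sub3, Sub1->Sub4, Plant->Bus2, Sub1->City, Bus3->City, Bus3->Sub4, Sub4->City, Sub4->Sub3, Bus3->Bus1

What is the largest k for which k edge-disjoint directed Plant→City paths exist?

5

Assign every edge capacity 1; by Menger, the answer equals the max flow.
Path Plant→City (+1); total 1.
Path Plant→Sub1→City (+1); total 2.
Path Plant→Bus2→City (+1); total 3.
Path Plant→Bus3→City (+1); total 4.
Path Plant→Sub3→City (+1); total 5.
No residual Plant→City path; max flow = 5.
Certifying cut of size 5: {Plant→Bus2, Plant→Bus3, Plant→City, Plant→Sub1, Plant→Sub3}.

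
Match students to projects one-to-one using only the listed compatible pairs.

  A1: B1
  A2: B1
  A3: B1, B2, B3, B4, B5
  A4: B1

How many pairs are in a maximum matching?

Unit-capacity flow: source→left, listed edges, right→sink; max matching = max flow.
Augmenting path A1→B1 (+1); matched 1.
Augmenting path A3→B2 (+1); matched 2.
No augmenting path remains; maximum matching = 2.
König certificate: {A3, B1} is a vertex cover of size 2 (every listed pair touches it), so no matching can be larger.

2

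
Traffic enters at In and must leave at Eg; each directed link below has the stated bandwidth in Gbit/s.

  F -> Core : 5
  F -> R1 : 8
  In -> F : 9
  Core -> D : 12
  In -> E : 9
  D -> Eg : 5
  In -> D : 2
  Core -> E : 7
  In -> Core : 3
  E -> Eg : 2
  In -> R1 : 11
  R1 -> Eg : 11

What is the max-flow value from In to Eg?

18

Augment In→R1→Eg: bottleneck 11, flow now 11.
Augment In→D→Eg: bottleneck 2, flow now 13.
Augment In→E→Eg: bottleneck 2, flow now 15.
Augment In→Core→D→Eg: bottleneck 3, flow now 18.
No augmenting path remains; maximum flow = 18.
In the residual graph, reachable from In: {In, F, R1, Core, D, E}.
Min-cut edges: R1→Eg (11), D→Eg (5), E→Eg (2); capacity 11 + 5 + 2 = 18.
This cut is saturated, so no flow can exceed 18.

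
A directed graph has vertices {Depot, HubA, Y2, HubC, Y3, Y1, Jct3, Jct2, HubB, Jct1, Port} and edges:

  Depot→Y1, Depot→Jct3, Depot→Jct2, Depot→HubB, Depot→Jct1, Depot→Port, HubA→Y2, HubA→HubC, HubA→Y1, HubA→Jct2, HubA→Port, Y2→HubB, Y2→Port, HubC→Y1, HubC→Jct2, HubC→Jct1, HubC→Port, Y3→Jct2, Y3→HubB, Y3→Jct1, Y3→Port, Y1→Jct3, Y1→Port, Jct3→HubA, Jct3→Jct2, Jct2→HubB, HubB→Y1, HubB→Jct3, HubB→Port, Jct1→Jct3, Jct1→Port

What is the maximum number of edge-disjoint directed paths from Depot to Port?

Assign every edge capacity 1; by Menger, the answer equals the max flow.
Path Depot→Port (+1); total 1.
Path Depot→Y1→Port (+1); total 2.
Path Depot→HubB→Port (+1); total 3.
Path Depot→Jct1→Port (+1); total 4.
Path Depot→Jct3→HubA→Port (+1); total 5.
No residual Depot→Port path; max flow = 5.
Certifying cut of size 5: {Depot→Jct1, Depot→Port, HubB→Port, Jct3→HubA, Y1→Port}.

5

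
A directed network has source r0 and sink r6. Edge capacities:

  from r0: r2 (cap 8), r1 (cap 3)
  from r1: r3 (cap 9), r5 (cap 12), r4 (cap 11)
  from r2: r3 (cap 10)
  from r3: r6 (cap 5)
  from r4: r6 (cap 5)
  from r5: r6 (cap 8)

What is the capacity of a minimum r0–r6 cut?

Augment r0→r1→r3→r6: bottleneck 3, flow now 3.
Augment r0→r2→r3→r6: bottleneck 2, flow now 5.
Augment r0→r2→r3→r1→r4→r6: bottleneck 3, flow now 8. (uses reverse residual edge)
No augmenting path remains; maximum flow = 8.
By max-flow min-cut, the minimum cut capacity equals the max flow.
In the residual graph, reachable from r0: {r0, r2, r3}.
Min-cut edges: r0→r1 (3), r3→r6 (5); capacity 3 + 5 = 8.

8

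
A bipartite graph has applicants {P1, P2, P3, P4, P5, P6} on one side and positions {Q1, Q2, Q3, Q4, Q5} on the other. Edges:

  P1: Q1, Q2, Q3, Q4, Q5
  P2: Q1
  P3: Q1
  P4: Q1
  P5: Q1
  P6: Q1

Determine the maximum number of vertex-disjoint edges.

Unit-capacity flow: source→left, listed edges, right→sink; max matching = max flow.
Augmenting path P1→Q1 (+1); matched 1.
Augmenting path P2→Q1→P1→Q2 (+1); matched 2.
No augmenting path remains; maximum matching = 2.
König certificate: {P1, Q1} is a vertex cover of size 2 (every listed pair touches it), so no matching can be larger.

2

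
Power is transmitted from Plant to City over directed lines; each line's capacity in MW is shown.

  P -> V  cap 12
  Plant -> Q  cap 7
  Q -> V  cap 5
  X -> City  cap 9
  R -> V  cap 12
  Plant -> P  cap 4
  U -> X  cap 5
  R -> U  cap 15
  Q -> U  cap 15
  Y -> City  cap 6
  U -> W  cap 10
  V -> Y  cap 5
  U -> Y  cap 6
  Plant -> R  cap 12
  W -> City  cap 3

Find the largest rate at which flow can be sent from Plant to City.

14

Augment Plant→P→V→Y→City: bottleneck 4, flow now 4.
Augment Plant→Q→U→W→City: bottleneck 3, flow now 7.
Augment Plant→Q→U→X→City: bottleneck 4, flow now 11.
Augment Plant→R→U→X→City: bottleneck 1, flow now 12.
Augment Plant→R→U→Y→City: bottleneck 2, flow now 14.
No augmenting path remains; maximum flow = 14.
In the residual graph, reachable from Plant: {Plant, P, Q, R, U, V, W, Y}.
Min-cut edges: U→X (5), W→City (3), Y→City (6); capacity 5 + 3 + 6 = 14.
This cut is saturated, so no flow can exceed 14.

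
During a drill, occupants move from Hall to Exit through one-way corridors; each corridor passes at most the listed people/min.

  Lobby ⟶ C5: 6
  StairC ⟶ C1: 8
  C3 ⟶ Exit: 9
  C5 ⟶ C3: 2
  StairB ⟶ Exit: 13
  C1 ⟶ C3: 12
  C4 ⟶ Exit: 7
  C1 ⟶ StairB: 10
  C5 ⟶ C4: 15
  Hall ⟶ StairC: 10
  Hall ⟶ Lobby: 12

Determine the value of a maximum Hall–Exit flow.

Augment Hall→Lobby→C5→C3→Exit: bottleneck 2, flow now 2.
Augment Hall→Lobby→C5→C4→Exit: bottleneck 4, flow now 6.
Augment Hall→StairC→C1→C3→Exit: bottleneck 7, flow now 13.
Augment Hall→StairC→C1→StairB→Exit: bottleneck 1, flow now 14.
No augmenting path remains; maximum flow = 14.
In the residual graph, reachable from Hall: {Hall, Lobby, StairC}.
Min-cut edges: Lobby→C5 (6), StairC→C1 (8); capacity 6 + 8 = 14.
This cut is saturated, so no flow can exceed 14.

14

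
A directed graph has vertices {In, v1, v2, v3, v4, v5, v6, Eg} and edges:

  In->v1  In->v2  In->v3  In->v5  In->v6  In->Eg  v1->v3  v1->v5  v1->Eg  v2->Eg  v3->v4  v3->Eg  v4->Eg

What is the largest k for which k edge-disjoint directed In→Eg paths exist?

Assign every edge capacity 1; by Menger, the answer equals the max flow.
Path In→Eg (+1); total 1.
Path In→v1→Eg (+1); total 2.
Path In→v2→Eg (+1); total 3.
Path In→v3→Eg (+1); total 4.
No residual In→Eg path; max flow = 4.
Certifying cut of size 4: {In→Eg, In→v1, In→v2, In→v3}.

4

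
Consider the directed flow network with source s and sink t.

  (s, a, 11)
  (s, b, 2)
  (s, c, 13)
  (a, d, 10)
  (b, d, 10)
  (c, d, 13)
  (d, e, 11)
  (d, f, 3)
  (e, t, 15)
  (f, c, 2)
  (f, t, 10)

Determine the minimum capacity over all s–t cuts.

Augment s→a→d→e→t: bottleneck 10, flow now 10.
Augment s→b→d→e→t: bottleneck 1, flow now 11.
Augment s→b→d→f→t: bottleneck 1, flow now 12.
Augment s→c→d→f→t: bottleneck 2, flow now 14.
No augmenting path remains; maximum flow = 14.
By max-flow min-cut, the minimum cut capacity equals the max flow.
In the residual graph, reachable from s: {s, a, b, c, d}.
Min-cut edges: d→e (11), d→f (3); capacity 11 + 3 = 14.

14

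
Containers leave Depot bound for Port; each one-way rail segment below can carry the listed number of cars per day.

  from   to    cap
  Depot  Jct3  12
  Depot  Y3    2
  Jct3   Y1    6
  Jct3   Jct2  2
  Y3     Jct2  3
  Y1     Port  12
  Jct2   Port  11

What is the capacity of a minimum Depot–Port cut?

10

Augment Depot→Jct3→Y1→Port: bottleneck 6, flow now 6.
Augment Depot→Jct3→Jct2→Port: bottleneck 2, flow now 8.
Augment Depot→Y3→Jct2→Port: bottleneck 2, flow now 10.
No augmenting path remains; maximum flow = 10.
By max-flow min-cut, the minimum cut capacity equals the max flow.
In the residual graph, reachable from Depot: {Depot, Jct3}.
Min-cut edges: Depot→Y3 (2), Jct3→Y1 (6), Jct3→Jct2 (2); capacity 2 + 6 + 2 = 10.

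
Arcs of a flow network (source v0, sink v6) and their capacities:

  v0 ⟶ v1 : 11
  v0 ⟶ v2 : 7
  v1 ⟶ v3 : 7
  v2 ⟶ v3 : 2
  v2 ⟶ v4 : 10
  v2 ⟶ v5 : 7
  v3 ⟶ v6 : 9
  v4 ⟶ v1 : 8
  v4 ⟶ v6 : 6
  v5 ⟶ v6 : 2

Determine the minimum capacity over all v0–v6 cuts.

Augment v0→v1→v3→v6: bottleneck 7, flow now 7.
Augment v0→v2→v3→v6: bottleneck 2, flow now 9.
Augment v0→v2→v4→v6: bottleneck 5, flow now 14.
No augmenting path remains; maximum flow = 14.
By max-flow min-cut, the minimum cut capacity equals the max flow.
In the residual graph, reachable from v0: {v0, v1}.
Min-cut edges: v0→v2 (7), v1→v3 (7); capacity 7 + 7 = 14.

14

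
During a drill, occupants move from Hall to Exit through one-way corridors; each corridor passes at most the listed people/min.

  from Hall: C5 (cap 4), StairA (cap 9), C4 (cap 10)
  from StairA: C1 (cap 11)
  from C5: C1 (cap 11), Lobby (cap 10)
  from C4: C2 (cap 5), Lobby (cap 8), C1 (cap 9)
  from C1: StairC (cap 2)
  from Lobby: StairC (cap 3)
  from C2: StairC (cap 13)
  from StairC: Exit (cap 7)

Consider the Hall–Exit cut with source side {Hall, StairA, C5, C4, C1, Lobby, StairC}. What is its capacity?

12

Edges leaving {Hall, StairA, C5, C4, C1, Lobby, StairC}: C4→C2 (5), StairC→Exit (7).
Cut capacity = 5 + 7 = 12.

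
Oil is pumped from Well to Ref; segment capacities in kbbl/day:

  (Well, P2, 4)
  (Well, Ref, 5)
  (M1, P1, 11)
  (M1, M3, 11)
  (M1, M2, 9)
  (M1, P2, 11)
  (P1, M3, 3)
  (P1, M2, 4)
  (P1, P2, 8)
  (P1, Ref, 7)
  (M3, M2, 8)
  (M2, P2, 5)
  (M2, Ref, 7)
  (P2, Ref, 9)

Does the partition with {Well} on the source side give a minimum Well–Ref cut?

Given cut capacity: 4 + 5 = 9.
Augment Well→Ref: bottleneck 5, flow now 5.
Augment Well→P2→Ref: bottleneck 4, flow now 9.
No augmenting path remains; maximum flow = 9.
Cut capacity 9 equals the max flow, so it is a minimum cut.

Yes — it is a minimum cut (capacity 9).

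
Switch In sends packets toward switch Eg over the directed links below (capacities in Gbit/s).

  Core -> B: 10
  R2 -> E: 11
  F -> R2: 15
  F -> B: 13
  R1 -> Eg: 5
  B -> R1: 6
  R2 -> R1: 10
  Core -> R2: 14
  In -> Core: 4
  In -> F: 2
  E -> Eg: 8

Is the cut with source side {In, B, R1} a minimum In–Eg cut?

No — its capacity is 11, but the minimum cut has capacity 6.

Given cut capacity: 4 + 2 + 5 = 11.
Augment In→Core→B→R1→Eg: bottleneck 4, flow now 4.
Augment In→F→B→R1→Eg: bottleneck 1, flow now 5.
Augment In→F→R2→E→Eg: bottleneck 1, flow now 6.
No augmenting path remains; maximum flow = 6.
In the residual graph, reachable from In: {In}.
Min-cut edges: In→Core (4), In→F (2); capacity 4 + 2 = 6.
Cut capacity 11 exceeds the max flow 6, so it is not minimum.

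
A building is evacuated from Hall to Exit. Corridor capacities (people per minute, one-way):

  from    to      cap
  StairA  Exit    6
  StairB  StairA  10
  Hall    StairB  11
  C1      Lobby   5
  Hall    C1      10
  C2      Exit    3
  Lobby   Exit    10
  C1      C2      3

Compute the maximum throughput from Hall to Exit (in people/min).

14

Augment Hall→StairB→StairA→Exit: bottleneck 6, flow now 6.
Augment Hall→C1→Lobby→Exit: bottleneck 5, flow now 11.
Augment Hall→C1→C2→Exit: bottleneck 3, flow now 14.
No augmenting path remains; maximum flow = 14.
In the residual graph, reachable from Hall: {Hall, StairB, C1, StairA}.
Min-cut edges: C1→Lobby (5), C1→C2 (3), StairA→Exit (6); capacity 5 + 3 + 6 = 14.
This cut is saturated, so no flow can exceed 14.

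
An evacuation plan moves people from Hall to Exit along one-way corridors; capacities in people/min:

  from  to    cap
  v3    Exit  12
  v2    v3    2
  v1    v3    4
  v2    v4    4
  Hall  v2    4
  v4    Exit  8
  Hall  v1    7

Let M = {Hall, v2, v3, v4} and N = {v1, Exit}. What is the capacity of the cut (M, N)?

Edges leaving {Hall, v2, v3, v4}: Hall→v1 (7), v3→Exit (12), v4→Exit (8).
Cut capacity = 7 + 12 + 8 = 27.

27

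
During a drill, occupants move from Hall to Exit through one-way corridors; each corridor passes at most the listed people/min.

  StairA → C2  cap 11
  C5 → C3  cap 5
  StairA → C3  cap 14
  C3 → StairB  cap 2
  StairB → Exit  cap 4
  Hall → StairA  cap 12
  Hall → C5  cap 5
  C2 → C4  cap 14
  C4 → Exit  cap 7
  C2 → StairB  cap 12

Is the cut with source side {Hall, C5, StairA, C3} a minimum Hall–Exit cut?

No — its capacity is 13, but the minimum cut has capacity 11.

Given cut capacity: 11 + 2 = 13.
Augment Hall→C5→C3→StairB→Exit: bottleneck 2, flow now 2.
Augment Hall→StairA→C2→StairB→Exit: bottleneck 2, flow now 4.
Augment Hall→StairA→C2→C4→Exit: bottleneck 7, flow now 11.
No augmenting path remains; maximum flow = 11.
In the residual graph, reachable from Hall: {Hall, C5, StairA, C2, C3, StairB, C4}.
Min-cut edges: StairB→Exit (4), C4→Exit (7); capacity 4 + 7 = 11.
Cut capacity 13 exceeds the max flow 11, so it is not minimum.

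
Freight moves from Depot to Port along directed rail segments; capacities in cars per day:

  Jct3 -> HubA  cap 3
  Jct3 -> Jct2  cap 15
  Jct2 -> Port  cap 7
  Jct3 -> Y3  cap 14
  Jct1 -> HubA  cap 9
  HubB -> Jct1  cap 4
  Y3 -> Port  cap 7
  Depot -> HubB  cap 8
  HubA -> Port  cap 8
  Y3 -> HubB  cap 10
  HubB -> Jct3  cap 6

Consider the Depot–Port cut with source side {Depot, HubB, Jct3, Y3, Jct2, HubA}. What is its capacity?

Edges leaving {Depot, HubB, Jct3, Y3, Jct2, HubA}: HubB→Jct1 (4), Y3→Port (7), Jct2→Port (7), HubA→Port (8).
Cut capacity = 4 + 7 + 7 + 8 = 26.

26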